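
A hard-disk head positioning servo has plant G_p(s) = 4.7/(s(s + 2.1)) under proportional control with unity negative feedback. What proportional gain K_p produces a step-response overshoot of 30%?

K_p = 1.83

From %OS = 100·exp(−πζ/√(1−ζ²)) = 30%, ζ = −ln(0.3)/√(π²+ln²(0.3)) = 0.3579.
Characteristic equation s² + 2.1s + 4.7K_p = 0 gives ζ = 2.1/(2√(4.7K_p)).
Setting ζ = 0.3579: √(4.7K_p) = 2.1/(2·0.3579) = 2.934, so K_p = 8.609/4.7 = 1.83.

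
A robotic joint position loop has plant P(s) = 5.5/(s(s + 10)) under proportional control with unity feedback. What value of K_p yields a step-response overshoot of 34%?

K_p = 43.1

From %OS = 100·exp(−πζ/√(1−ζ²)) = 34%, ζ = −ln(0.34)/√(π²+ln²(0.34)) = 0.3248.
Characteristic equation s² + 10s + 5.5K_p = 0 gives ζ = 10/(2√(5.5K_p)).
Setting ζ = 0.3248: √(5.5K_p) = 10/(2·0.3248) = 15.4, so K_p = 237/5.5 = 43.1.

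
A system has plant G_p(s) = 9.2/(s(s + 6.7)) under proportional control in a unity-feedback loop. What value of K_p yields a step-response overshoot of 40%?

From %OS = 100·exp(−πζ/√(1−ζ²)) = 40%, ζ = −ln(0.4)/√(π²+ln²(0.4)) = 0.28.
Characteristic equation s² + 6.7s + 9.2K_p = 0 gives ζ = 6.7/(2√(9.2K_p)).
Setting ζ = 0.28: √(9.2K_p) = 6.7/(2·0.28) = 11.96, so K_p = 143.1/9.2 = 15.6.

K_p = 15.6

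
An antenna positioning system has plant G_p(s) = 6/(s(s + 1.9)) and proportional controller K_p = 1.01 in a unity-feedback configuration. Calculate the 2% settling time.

The closed-loop denominator s² + 1.9s + 6.06 gives ω_n = √6.06 = 2.462 and ζ = 1.9/(2ω_n) = 0.3859.
2% settling time T_s ≈ 4/(ζω_n) = 4/0.95 = 4.21 s.

T_s ≈ 4.21 s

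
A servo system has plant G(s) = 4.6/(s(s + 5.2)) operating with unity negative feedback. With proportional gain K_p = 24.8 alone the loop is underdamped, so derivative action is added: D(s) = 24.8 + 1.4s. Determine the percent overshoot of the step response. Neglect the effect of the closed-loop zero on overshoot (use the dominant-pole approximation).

Forward path: (24.8 + 1.4s)·4.6/(s(s+5.2)). The closed-loop characteristic equation is s² + (5.2 + 4.6·1.4)s + 4.6·24.8 = 0.
That is s² + 11.64s + 114.1 = 0, so ω_n = 10.68 rad/s and ζ = 11.64/(2·10.68) = 0.5449.
%OS = 100·exp(−πζ/√(1−ζ²)) = 13%.

13%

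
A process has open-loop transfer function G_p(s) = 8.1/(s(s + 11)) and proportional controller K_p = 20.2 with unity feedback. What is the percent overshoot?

22.4%

The closed-loop denominator s² + 11s + 163.6 gives ω_n = √163.6 = 12.79 and ζ = 11/(2ω_n) = 0.43.
%OS = 100·exp(−πζ/√(1−ζ²)) = 100·exp(−π·0.43/√0.8151) = 22.4%.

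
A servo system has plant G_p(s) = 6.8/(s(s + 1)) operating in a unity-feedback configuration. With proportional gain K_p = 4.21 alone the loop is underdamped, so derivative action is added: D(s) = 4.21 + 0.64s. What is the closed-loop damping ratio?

Forward path: (4.21 + 0.64s)·6.8/(s(s+1)). The closed-loop characteristic equation is s² + (1 + 6.8·0.64)s + 6.8·4.21 = 0.
That is s² + 5.352s + 28.63 = 0, so ω_n = 5.351 rad/s and ζ = 5.352/(2·5.351) = 0.5001.

ζ = 0.5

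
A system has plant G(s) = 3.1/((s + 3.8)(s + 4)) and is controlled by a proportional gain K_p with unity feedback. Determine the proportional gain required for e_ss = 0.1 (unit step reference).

K_p = 44.1

For a type-0 loop with proportional control, e_ss = 1/(1 + K_p·G(0)).
G(0) = 0.2039. Require 1/(1 + K_p·0.2039) = 0.1, so 1 + 0.2039·K_p = 10.
K_p = (10 − 1)/0.2039 = 44.1.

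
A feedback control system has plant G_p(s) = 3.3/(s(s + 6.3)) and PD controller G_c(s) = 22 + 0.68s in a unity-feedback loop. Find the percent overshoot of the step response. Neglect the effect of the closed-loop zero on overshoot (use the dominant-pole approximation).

Forward path: (22 + 0.68s)·3.3/(s(s+6.3)). The closed-loop characteristic equation is s² + (6.3 + 3.3·0.68)s + 3.3·22 = 0.
That is s² + 8.544s + 72.6 = 0, so ω_n = 8.521 rad/s and ζ = 8.544/(2·8.521) = 0.5014.
%OS = 100·exp(−πζ/√(1−ζ²)) = 16.2%.

16.2%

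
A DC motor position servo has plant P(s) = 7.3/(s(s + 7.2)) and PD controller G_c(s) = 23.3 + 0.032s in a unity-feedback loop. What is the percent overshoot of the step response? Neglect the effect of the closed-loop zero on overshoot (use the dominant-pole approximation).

39.3%

Forward path: (23.3 + 0.032s)·7.3/(s(s+7.2)). The closed-loop characteristic equation is s² + (7.2 + 7.3·0.032)s + 7.3·23.3 = 0.
That is s² + 7.434s + 170.1 = 0, so ω_n = 13.04 rad/s and ζ = 7.434/(2·13.04) = 0.285.
%OS = 100·exp(−πζ/√(1−ζ²)) = 39.3%.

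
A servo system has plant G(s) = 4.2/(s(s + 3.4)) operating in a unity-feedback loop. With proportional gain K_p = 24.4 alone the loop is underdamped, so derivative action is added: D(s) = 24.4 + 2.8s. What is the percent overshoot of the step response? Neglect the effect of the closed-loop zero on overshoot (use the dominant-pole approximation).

Forward path: (24.4 + 2.8s)·4.2/(s(s+3.4)). The closed-loop characteristic equation is s² + (3.4 + 4.2·2.8)s + 4.2·24.4 = 0.
That is s² + 15.16s + 102.5 = 0, so ω_n = 10.12 rad/s and ζ = 15.16/(2·10.12) = 0.7488.
%OS = 100·exp(−πζ/√(1−ζ²)) = 2.88%.

2.88%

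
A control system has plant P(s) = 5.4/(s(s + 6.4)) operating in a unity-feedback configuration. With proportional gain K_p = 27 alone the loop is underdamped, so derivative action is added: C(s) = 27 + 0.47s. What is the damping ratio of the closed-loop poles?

Forward path: (27 + 0.47s)·5.4/(s(s+6.4)). The closed-loop characteristic equation is s² + (6.4 + 5.4·0.47)s + 5.4·27 = 0.
That is s² + 8.938s + 145.8 = 0, so ω_n = 12.07 rad/s and ζ = 8.938/(2·12.07) = 0.3701.

ζ = 0.37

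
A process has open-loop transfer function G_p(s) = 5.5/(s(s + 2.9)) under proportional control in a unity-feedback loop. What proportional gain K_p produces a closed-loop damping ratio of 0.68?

Closed-loop characteristic equation: s² + 2.9s + K_p·5.5 = 0.
So ω_n = √(5.5K_p) and 2ζω_n = 2.9, giving ζ = 2.9/(2√(5.5K_p)).
Setting ζ = 0.68: √(5.5K_p) = 2.9/(2·0.68) = 2.132, so K_p = 4.547/5.5 = 0.827.

K_p = 0.827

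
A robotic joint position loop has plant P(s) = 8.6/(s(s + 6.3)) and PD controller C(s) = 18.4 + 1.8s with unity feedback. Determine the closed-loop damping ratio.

Forward path: (18.4 + 1.8s)·8.6/(s(s+6.3)). The closed-loop characteristic equation is s² + (6.3 + 8.6·1.8)s + 8.6·18.4 = 0.
That is s² + 21.78s + 158.2 = 0, so ω_n = 12.58 rad/s and ζ = 21.78/(2·12.58) = 0.8657.

ζ = 0.866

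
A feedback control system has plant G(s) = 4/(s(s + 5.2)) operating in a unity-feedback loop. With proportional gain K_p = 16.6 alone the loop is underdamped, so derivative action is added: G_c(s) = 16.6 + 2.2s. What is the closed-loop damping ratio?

ζ = 0.859

Forward path: (16.6 + 2.2s)·4/(s(s+5.2)). The closed-loop characteristic equation is s² + (5.2 + 4·2.2)s + 4·16.6 = 0.
That is s² + 14s + 66.4 = 0, so ω_n = 8.149 rad/s and ζ = 14/(2·8.149) = 0.859.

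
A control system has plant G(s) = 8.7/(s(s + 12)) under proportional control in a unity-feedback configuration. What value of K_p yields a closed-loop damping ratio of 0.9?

K_p = 5.11

Closed-loop characteristic equation: s² + 12s + K_p·8.7 = 0.
So ω_n = √(8.7K_p) and 2ζω_n = 12, giving ζ = 12/(2√(8.7K_p)).
Setting ζ = 0.9: √(8.7K_p) = 12/(2·0.9) = 6.667, so K_p = 44.44/8.7 = 5.11.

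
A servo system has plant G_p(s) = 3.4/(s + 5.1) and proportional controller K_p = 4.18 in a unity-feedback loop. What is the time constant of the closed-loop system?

Closed-loop transfer function: T(s) = K_p·G_p(s)/(1 + K_p·G_p(s)) = 14.21/(s + 5.1 + 14.21) = 14.21/(s + 19.31).
Time constant τ = 1/19.31 = 0.0518 s.

τ = 0.0518 s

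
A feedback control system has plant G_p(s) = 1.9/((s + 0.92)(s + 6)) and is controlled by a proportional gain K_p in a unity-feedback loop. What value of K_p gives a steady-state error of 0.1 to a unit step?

K_p = 26.1

Steady-state error for a unit step on this type-0 loop is 1/(1 + K_p·G_p(0)).
G_p(0) = 0.3442. Require 1/(1 + K_p·0.3442) = 0.1, so 1 + 0.3442·K_p = 10.
K_p = (10 − 1)/0.3442 = 26.1.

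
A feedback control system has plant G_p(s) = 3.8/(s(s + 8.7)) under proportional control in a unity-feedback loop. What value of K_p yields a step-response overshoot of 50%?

K_p = 107

From %OS = 100·exp(−πζ/√(1−ζ²)) = 50%, ζ = −ln(0.5)/√(π²+ln²(0.5)) = 0.2155.
Characteristic equation s² + 8.7s + 3.8K_p = 0 gives ζ = 8.7/(2√(3.8K_p)).
Setting ζ = 0.2155: √(3.8K_p) = 8.7/(2·0.2155) = 20.19, so K_p = 407.6/3.8 = 107.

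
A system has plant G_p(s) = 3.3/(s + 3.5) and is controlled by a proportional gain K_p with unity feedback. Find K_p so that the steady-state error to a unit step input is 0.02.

K_p = 52

Steady-state error for a unit step on this type-0 loop is 1/(1 + K_p·G_p(0)).
G_p(0) = 0.9429. Require 1/(1 + K_p·0.9429) = 0.02, so 1 + 0.9429·K_p = 50.
K_p = (50 − 1)/0.9429 = 52.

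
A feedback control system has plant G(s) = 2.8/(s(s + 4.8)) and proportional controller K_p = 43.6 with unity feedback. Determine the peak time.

From 1 + K_pG(s) = 0: s² + 4.8s + 122.1 = 0 ⇒ ω_n = 11.05, ζ = 0.2172.
Damped frequency ω_d = ω_n√(1−ζ²) = 10.79 rad/s, so peak time T_p = π/ω_d = 0.291 s.

T_p = 0.291 s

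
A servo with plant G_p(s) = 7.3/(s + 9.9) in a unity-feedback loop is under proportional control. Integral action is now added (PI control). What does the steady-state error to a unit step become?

The integrator makes K_pos = lim_{s→0} C(s)G(s) infinite, so e_ss = 1/(1+K_pos) = 0.

0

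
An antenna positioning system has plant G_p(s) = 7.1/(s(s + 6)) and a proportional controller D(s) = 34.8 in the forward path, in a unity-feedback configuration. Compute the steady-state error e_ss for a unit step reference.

The open loop D(s)G_p(s) has a pole at the origin (type 1), so the static position error constant is infinite and e_ss = 1/(1+∞) = 0.

0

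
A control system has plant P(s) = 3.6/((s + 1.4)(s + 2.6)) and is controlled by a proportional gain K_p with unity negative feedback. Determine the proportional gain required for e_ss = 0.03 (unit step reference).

K_p = 32.7

Steady-state error for a unit step on this type-0 loop is 1/(1 + K_p·P(0)).
P(0) = 0.989. Require 1/(1 + K_p·0.989) = 0.03, so 1 + 0.989·K_p = 33.33.
K_p = (33.33 − 1)/0.989 = 32.7.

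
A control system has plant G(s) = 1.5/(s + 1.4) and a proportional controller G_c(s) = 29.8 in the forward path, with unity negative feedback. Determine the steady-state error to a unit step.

0.0304

The loop is type 0. Static position error constant K_pos = G_c(0)·G(0) = 29.8·1.071 = 31.93.
Steady-state error to a unit step: e_ss = 1/(1+K_pos) = 1/32.93 = 0.0304.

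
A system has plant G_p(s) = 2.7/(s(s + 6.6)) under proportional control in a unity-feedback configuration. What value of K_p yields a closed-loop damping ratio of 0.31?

Closed-loop characteristic equation: s² + 6.6s + K_p·2.7 = 0.
So ω_n = √(2.7K_p) and 2ζω_n = 6.6, giving ζ = 6.6/(2√(2.7K_p)).
Setting ζ = 0.31: √(2.7K_p) = 6.6/(2·0.31) = 10.65, so K_p = 113.3/2.7 = 42.

K_p = 42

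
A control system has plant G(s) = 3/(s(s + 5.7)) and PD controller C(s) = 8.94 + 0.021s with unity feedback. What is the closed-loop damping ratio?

ζ = 0.556

Forward path: (8.94 + 0.021s)·3/(s(s+5.7)). The closed-loop characteristic equation is s² + (5.7 + 3·0.021)s + 3·8.94 = 0.
That is s² + 5.763s + 26.82 = 0, so ω_n = 5.179 rad/s and ζ = 5.763/(2·5.179) = 0.5564.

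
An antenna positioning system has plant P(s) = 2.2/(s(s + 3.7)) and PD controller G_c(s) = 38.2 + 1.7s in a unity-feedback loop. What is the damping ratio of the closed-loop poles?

ζ = 0.406

Forward path: (38.2 + 1.7s)·2.2/(s(s+3.7)). The closed-loop characteristic equation is s² + (3.7 + 2.2·1.7)s + 2.2·38.2 = 0.
That is s² + 7.44s + 84.04 = 0, so ω_n = 9.167 rad/s and ζ = 7.44/(2·9.167) = 0.4058.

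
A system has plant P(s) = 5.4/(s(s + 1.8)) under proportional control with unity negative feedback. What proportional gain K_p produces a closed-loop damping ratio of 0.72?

K_p = 0.289

Closed-loop characteristic equation: s² + 1.8s + K_p·5.4 = 0.
So ω_n = √(5.4K_p) and 2ζω_n = 1.8, giving ζ = 1.8/(2√(5.4K_p)).
Setting ζ = 0.72: √(5.4K_p) = 1.8/(2·0.72) = 1.25, so K_p = 1.562/5.4 = 0.289.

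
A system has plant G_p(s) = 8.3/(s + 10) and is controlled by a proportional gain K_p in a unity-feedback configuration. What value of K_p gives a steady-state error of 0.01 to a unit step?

K_p = 119

Steady-state error for a unit step on this type-0 loop is 1/(1 + K_p·G_p(0)).
G_p(0) = 0.83. Require 1/(1 + K_p·0.83) = 0.01, so 1 + 0.83·K_p = 100.
K_p = (100 − 1)/0.83 = 119.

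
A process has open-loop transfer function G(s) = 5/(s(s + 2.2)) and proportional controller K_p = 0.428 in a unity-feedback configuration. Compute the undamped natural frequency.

ω_n = 1.46 rad/s

The closed-loop denominator is s(s+2.2) + 0.428·5 = s² + 2.2s + 2.14.
Matching s² + 2ζω_n s + ω_n²: ω_n = √2.14 = 1.463 rad/s and 2ζω_n = 2.2, so ζ = 2.2/(2·1.463) = 0.752.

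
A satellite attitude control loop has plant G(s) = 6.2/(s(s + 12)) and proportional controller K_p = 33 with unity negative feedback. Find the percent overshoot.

23.4%

From 1 + K_pG(s) = 0: s² + 12s + 204.6 = 0 ⇒ ω_n = 14.3, ζ = 0.4195.
%OS = 100·exp(−πζ/√(1−ζ²)) = 100·exp(−π·0.4195/√0.824) = 23.4%.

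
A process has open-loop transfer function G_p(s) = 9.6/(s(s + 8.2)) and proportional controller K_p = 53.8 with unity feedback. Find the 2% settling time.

From 1 + K_pG_p(s) = 0: s² + 8.2s + 516.5 = 0 ⇒ ω_n = 22.73, ζ = 0.1804.
2% settling time T_s ≈ 4/(ζω_n) = 4/4.1 = 0.976 s.

T_s ≈ 0.976 s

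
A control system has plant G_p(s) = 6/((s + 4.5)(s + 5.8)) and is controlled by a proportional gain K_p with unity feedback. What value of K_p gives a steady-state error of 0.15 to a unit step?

K_p = 24.6

For a type-0 loop with proportional control, e_ss = 1/(1 + K_p·G_p(0)).
G_p(0) = 0.2299. Require 1/(1 + K_p·0.2299) = 0.15, so 1 + 0.2299·K_p = 6.667.
K_p = (6.667 − 1)/0.2299 = 24.6.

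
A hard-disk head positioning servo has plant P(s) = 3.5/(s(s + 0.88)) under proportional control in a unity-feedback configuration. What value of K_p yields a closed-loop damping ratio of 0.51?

Closed-loop characteristic equation: s² + 0.88s + K_p·3.5 = 0.
So ω_n = √(3.5K_p) and 2ζω_n = 0.88, giving ζ = 0.88/(2√(3.5K_p)).
Setting ζ = 0.51: √(3.5K_p) = 0.88/(2·0.51) = 0.8627, so K_p = 0.7443/3.5 = 0.213.

K_p = 0.213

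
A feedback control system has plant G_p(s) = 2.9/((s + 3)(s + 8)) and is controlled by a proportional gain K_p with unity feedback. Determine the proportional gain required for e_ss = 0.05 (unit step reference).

K_p = 157

Steady-state error for a unit step on this type-0 loop is 1/(1 + K_p·G_p(0)).
G_p(0) = 0.1208. Require 1/(1 + K_p·0.1208) = 0.05, so 1 + 0.1208·K_p = 20.
K_p = (20 − 1)/0.1208 = 157.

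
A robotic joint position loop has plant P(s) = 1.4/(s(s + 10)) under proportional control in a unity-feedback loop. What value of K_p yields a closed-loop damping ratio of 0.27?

Closed-loop characteristic equation: s² + 10s + K_p·1.4 = 0.
So ω_n = √(1.4K_p) and 2ζω_n = 10, giving ζ = 10/(2√(1.4K_p)).
Setting ζ = 0.27: √(1.4K_p) = 10/(2·0.27) = 18.52, so K_p = 342.9/1.4 = 245.

K_p = 245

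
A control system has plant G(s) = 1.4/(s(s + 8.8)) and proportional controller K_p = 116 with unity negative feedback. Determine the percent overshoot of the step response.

From 1 + K_pG(s) = 0: s² + 8.8s + 162.4 = 0 ⇒ ω_n = 12.74, ζ = 0.3453.
%OS = 100·exp(−πζ/√(1−ζ²)) = 100·exp(−π·0.3453/√0.8808) = 31.5%.

31.5%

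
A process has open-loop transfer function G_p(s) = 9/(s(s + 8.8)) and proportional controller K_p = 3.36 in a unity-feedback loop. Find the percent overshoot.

From 1 + K_pG_p(s) = 0: s² + 8.8s + 30.24 = 0 ⇒ ω_n = 5.499, ζ = 0.8001.
%OS = 100·exp(−πζ/√(1−ζ²)) = 100·exp(−π·0.8001/√0.3598) = 1.51%.

1.51%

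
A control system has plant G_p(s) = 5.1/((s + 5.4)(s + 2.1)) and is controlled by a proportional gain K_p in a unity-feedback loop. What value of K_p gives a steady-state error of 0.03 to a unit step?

K_p = 71.9

Steady-state error for a unit step on this type-0 loop is 1/(1 + K_p·G_p(0)).
G_p(0) = 0.4497. Require 1/(1 + K_p·0.4497) = 0.03, so 1 + 0.4497·K_p = 33.33.
K_p = (33.33 − 1)/0.4497 = 71.9.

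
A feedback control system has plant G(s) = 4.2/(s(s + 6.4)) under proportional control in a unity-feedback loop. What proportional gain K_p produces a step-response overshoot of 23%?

From %OS = 100·exp(−πζ/√(1−ζ²)) = 23%, ζ = −ln(0.23)/√(π²+ln²(0.23)) = 0.4237.
Characteristic equation s² + 6.4s + 4.2K_p = 0 gives ζ = 6.4/(2√(4.2K_p)).
Setting ζ = 0.4237: √(4.2K_p) = 6.4/(2·0.4237) = 7.552, so K_p = 57.03/4.2 = 13.6.

K_p = 13.6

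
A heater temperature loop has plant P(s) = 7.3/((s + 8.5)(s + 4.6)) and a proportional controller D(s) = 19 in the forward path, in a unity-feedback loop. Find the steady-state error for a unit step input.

The loop is type 0. Static position error constant K_pos = D(0)·P(0) = 19·0.1867 = 3.547.
Steady-state error to a unit step: e_ss = 1/(1+K_pos) = 1/4.547 = 0.22.

0.22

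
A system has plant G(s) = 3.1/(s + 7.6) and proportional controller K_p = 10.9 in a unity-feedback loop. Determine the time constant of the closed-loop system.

τ = 0.0242 s

Closed-loop transfer function: T(s) = K_p·G(s)/(1 + K_p·G(s)) = 33.79/(s + 7.6 + 33.79) = 33.79/(s + 41.39).
Time constant τ = 1/41.39 = 0.0242 s.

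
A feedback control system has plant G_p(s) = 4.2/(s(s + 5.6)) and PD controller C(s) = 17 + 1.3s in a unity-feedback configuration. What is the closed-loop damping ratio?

ζ = 0.654

Forward path: (17 + 1.3s)·4.2/(s(s+5.6)). The closed-loop characteristic equation is s² + (5.6 + 4.2·1.3)s + 4.2·17 = 0.
That is s² + 11.06s + 71.4 = 0, so ω_n = 8.45 rad/s and ζ = 11.06/(2·8.45) = 0.6544.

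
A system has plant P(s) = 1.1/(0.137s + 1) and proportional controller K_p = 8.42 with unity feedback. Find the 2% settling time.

T_s ≈ 0.0534 s

Closed loop: T(s) = K_p·P/(1+K_p·P) = 9.262/(0.137s + 1 + 9.262), with pole at s = −(1 + 9.262)/0.137 = −74.91.
τ = 1/74.91 = 0.01335 s, so 2% settling time ≈ 4τ = 0.0534 s.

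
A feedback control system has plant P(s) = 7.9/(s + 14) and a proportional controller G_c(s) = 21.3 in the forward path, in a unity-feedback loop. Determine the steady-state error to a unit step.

0.0768

The loop is type 0. Static position error constant K_pos = G_c(0)·P(0) = 21.3·0.5643 = 12.02.
Steady-state error to a unit step: e_ss = 1/(1+K_pos) = 1/13.02 = 0.0768.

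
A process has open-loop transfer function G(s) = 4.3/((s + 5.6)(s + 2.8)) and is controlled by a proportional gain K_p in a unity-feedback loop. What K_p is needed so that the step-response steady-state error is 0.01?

Steady-state error for a unit step on this type-0 loop is 1/(1 + K_p·G(0)).
G(0) = 0.2742. Require 1/(1 + K_p·0.2742) = 0.01, so 1 + 0.2742·K_p = 100.
K_p = (100 − 1)/0.2742 = 361.

K_p = 361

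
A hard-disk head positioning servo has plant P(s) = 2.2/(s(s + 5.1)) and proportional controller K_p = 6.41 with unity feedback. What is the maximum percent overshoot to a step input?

From 1 + K_pP(s) = 0: s² + 5.1s + 14.1 = 0 ⇒ ω_n = 3.755, ζ = 0.679.
%OS = 100·exp(−πζ/√(1−ζ²)) = 100·exp(−π·0.679/√0.5389) = 5.47%.

5.47%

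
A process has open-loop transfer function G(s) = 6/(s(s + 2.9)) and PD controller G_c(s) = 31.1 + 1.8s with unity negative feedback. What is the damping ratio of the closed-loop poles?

Forward path: (31.1 + 1.8s)·6/(s(s+2.9)). The closed-loop characteristic equation is s² + (2.9 + 6·1.8)s + 6·31.1 = 0.
That is s² + 13.7s + 186.6 = 0, so ω_n = 13.66 rad/s and ζ = 13.7/(2·13.66) = 0.5015.

ζ = 0.501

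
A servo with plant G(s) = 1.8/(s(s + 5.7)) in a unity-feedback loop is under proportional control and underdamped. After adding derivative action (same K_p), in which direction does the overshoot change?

decrease

The derivative term adds K·K_d to the s-coefficient of the characteristic equation, raising 2ζω_n while ω_n is unchanged; ζ increases, so overshoot decreases.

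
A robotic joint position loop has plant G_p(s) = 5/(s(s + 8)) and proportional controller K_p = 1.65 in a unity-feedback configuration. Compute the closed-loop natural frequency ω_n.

1 + K_p·G_p(s) = 0 gives s² + 8s + 8.25 = 0.
So ω_n² = 8.25 ⇒ ω_n = 2.872 rad/s, and ζ = 8/(2ω_n) = 1.39.

ω_n = 2.87 rad/s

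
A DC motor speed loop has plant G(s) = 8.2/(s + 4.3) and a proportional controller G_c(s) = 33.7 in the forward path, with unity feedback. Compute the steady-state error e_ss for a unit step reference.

0.0153

The loop is type 0. Static position error constant K_pos = G_c(0)·G(0) = 33.7·1.907 = 64.27.
Steady-state error to a unit step: e_ss = 1/(1+K_pos) = 1/65.27 = 0.0153.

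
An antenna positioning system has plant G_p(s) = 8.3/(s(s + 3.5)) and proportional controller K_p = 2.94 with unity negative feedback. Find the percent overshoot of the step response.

30.4%

From 1 + K_pG_p(s) = 0: s² + 3.5s + 24.4 = 0 ⇒ ω_n = 4.94, ζ = 0.3543.
%OS = 100·exp(−πζ/√(1−ζ²)) = 100·exp(−π·0.3543/√0.8745) = 30.4%.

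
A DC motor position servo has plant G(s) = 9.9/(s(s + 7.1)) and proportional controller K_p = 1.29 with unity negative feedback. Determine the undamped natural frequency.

With unity feedback the closed-loop characteristic equation is s² + 7.1s + 1.29·9.9 = s² + 7.1s + 12.77 = 0.
So ω_n² = 12.77 ⇒ ω_n = 3.574 rad/s, and ζ = 7.1/(2ω_n) = 0.993.

ω_n = 3.57 rad/s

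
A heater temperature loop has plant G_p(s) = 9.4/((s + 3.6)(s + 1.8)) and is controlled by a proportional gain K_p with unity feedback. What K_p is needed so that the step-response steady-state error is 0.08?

Steady-state error for a unit step on this type-0 loop is 1/(1 + K_p·G_p(0)).
G_p(0) = 1.451. Require 1/(1 + K_p·1.451) = 0.08, so 1 + 1.451·K_p = 12.5.
K_p = (12.5 − 1)/1.451 = 7.93.

K_p = 7.93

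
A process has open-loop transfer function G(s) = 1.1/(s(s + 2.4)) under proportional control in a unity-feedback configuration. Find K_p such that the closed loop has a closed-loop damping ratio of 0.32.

Closed-loop characteristic equation: s² + 2.4s + K_p·1.1 = 0.
So ω_n = √(1.1K_p) and 2ζω_n = 2.4, giving ζ = 2.4/(2√(1.1K_p)).
Setting ζ = 0.32: √(1.1K_p) = 2.4/(2·0.32) = 3.75, so K_p = 14.06/1.1 = 12.8.

K_p = 12.8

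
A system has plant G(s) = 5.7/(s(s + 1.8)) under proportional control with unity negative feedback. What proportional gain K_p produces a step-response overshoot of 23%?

K_p = 0.791

From %OS = 100·exp(−πζ/√(1−ζ²)) = 23%, ζ = −ln(0.23)/√(π²+ln²(0.23)) = 0.4237.
Characteristic equation s² + 1.8s + 5.7K_p = 0 gives ζ = 1.8/(2√(5.7K_p)).
Setting ζ = 0.4237: √(5.7K_p) = 1.8/(2·0.4237) = 2.124, so K_p = 4.511/5.7 = 0.791.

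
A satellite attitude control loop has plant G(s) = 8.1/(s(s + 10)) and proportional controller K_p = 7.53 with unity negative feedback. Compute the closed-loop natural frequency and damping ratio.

With unity feedback the closed-loop characteristic equation is s² + 10s + 7.53·8.1 = s² + 10s + 60.99 = 0.
So ω_n² = 60.99 ⇒ ω_n = 7.81 rad/s, and ζ = 10/(2ω_n) = 0.64.

ω_n = 7.81 rad/s, ζ = 0.64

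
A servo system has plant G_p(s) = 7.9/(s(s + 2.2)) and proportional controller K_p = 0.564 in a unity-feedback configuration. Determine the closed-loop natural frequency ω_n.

With unity feedback the closed-loop characteristic equation is s² + 2.2s + 0.564·7.9 = s² + 2.2s + 4.456 = 0.
Matching s² + 2ζω_n s + ω_n²: ω_n = √4.456 = 2.111 rad/s and 2ζω_n = 2.2, so ζ = 2.2/(2·2.111) = 0.521.

ω_n = 2.11 rad/s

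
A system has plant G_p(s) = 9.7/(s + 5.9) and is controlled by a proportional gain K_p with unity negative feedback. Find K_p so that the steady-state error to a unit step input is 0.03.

K_p = 19.7

The loop is type 0, so e_ss(step) = 1/(1 + K_pos) with K_pos = K_p·G_p(0).
G_p(0) = 1.644. Require 1/(1 + K_p·1.644) = 0.03, so 1 + 1.644·K_p = 33.33.
K_p = (33.33 − 1)/1.644 = 19.7.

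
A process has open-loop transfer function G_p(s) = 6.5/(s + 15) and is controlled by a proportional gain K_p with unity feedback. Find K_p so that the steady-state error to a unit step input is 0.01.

K_p = 228

For a type-0 loop with proportional control, e_ss = 1/(1 + K_p·G_p(0)).
G_p(0) = 0.4333. Require 1/(1 + K_p·0.4333) = 0.01, so 1 + 0.4333·K_p = 100.
K_p = (100 − 1)/0.4333 = 228.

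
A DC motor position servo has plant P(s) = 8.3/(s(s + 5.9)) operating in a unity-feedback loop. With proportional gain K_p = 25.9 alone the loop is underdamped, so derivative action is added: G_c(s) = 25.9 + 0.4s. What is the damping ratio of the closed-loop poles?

ζ = 0.314

Forward path: (25.9 + 0.4s)·8.3/(s(s+5.9)). The closed-loop characteristic equation is s² + (5.9 + 8.3·0.4)s + 8.3·25.9 = 0.
That is s² + 9.22s + 215 = 0, so ω_n = 14.66 rad/s and ζ = 9.22/(2·14.66) = 0.3144.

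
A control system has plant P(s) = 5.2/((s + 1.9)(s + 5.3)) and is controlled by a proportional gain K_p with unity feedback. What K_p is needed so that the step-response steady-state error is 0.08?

K_p = 22.3

For a type-0 loop with proportional control, e_ss = 1/(1 + K_p·P(0)).
P(0) = 0.5164. Require 1/(1 + K_p·0.5164) = 0.08, so 1 + 0.5164·K_p = 12.5.
K_p = (12.5 − 1)/0.5164 = 22.3.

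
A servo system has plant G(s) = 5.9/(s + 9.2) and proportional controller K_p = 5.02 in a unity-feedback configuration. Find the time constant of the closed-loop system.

τ = 0.0258 s

Closed-loop transfer function: T(s) = K_p·G(s)/(1 + K_p·G(s)) = 29.62/(s + 9.2 + 29.62) = 29.62/(s + 38.82).
Time constant τ = 1/38.82 = 0.0258 s.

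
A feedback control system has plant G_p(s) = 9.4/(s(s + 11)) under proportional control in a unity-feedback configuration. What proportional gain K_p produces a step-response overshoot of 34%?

K_p = 30.5

From %OS = 100·exp(−πζ/√(1−ζ²)) = 34%, ζ = −ln(0.34)/√(π²+ln²(0.34)) = 0.3248.
Characteristic equation s² + 11s + 9.4K_p = 0 gives ζ = 11/(2√(9.4K_p)).
Setting ζ = 0.3248: √(9.4K_p) = 11/(2·0.3248) = 16.93, so K_p = 286.8/9.4 = 30.5.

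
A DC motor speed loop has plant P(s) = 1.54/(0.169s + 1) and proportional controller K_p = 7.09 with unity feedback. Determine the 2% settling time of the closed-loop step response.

T_s ≈ 0.0567 s

Closed loop: T(s) = K_p·P/(1+K_p·P) = 10.92/(0.169s + 1 + 10.92), with pole at s = −(1 + 10.92)/0.169 = −70.52.
τ = 1/70.52 = 0.01418 s, so 2% settling time ≈ 4τ = 0.0567 s.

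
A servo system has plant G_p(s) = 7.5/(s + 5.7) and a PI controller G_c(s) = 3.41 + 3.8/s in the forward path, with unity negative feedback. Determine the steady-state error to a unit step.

The open loop G_c(s)G_p(s) has a pole at the origin (type 1), so the static position error constant is infinite and e_ss = 1/(1+∞) = 0.

0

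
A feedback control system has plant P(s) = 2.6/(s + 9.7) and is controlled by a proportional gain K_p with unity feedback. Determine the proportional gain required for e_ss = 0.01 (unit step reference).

K_p = 369

For a type-0 loop with proportional control, e_ss = 1/(1 + K_p·P(0)).
P(0) = 0.268. Require 1/(1 + K_p·0.268) = 0.01, so 1 + 0.268·K_p = 100.
K_p = (100 − 1)/0.268 = 369.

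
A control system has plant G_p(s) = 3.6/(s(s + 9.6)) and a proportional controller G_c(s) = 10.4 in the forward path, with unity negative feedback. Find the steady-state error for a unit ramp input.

The loop has one pole at the origin (type 1). Velocity error constant K_v = lim_{s→0} s·G_c(s)G_p(s) = 10.4·3.6/9.6 = 3.9.
Steady-state error to a unit ramp: e_ss = 1/K_v = 0.256.

0.256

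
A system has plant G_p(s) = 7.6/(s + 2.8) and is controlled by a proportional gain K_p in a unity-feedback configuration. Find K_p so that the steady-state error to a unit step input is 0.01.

Steady-state error for a unit step on this type-0 loop is 1/(1 + K_p·G_p(0)).
G_p(0) = 2.714. Require 1/(1 + K_p·2.714) = 0.01, so 1 + 2.714·K_p = 100.
K_p = (100 − 1)/2.714 = 36.5.

K_p = 36.5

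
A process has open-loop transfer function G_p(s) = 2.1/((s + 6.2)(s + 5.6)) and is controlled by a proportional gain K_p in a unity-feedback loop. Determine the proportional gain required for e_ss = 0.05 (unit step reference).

K_p = 314

For a type-0 loop with proportional control, e_ss = 1/(1 + K_p·G_p(0)).
G_p(0) = 0.06048. Require 1/(1 + K_p·0.06048) = 0.05, so 1 + 0.06048·K_p = 20.
K_p = (20 − 1)/0.06048 = 314.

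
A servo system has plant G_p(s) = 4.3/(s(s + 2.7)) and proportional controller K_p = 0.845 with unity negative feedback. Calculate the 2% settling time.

From 1 + K_pG_p(s) = 0: s² + 2.7s + 3.633 = 0 ⇒ ω_n = 1.906, ζ = 0.7082.
2% settling time T_s ≈ 4/(ζω_n) = 4/1.35 = 2.96 s.

T_s ≈ 2.96 s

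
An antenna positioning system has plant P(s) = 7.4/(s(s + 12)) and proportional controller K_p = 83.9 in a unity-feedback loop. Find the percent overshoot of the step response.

45.9%

The closed-loop denominator s² + 12s + 620.9 gives ω_n = √620.9 = 24.92 and ζ = 12/(2ω_n) = 0.2408.
%OS = 100·exp(−πζ/√(1−ζ²)) = 100·exp(−π·0.2408/√0.942) = 45.9%.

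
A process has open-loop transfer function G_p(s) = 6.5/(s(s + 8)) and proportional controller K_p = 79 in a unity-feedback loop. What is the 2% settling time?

T_s ≈ 1 s

Closed-loop characteristic equation: s² + 8s + 513.5 = 0, so ω_n = 22.66 rad/s and ζ = 8/(2·22.66) = 0.1765.
2% settling time T_s ≈ 4/(ζω_n) = 4/4 = 1 s.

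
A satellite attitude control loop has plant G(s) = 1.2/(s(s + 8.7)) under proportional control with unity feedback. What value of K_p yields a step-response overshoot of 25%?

K_p = 96.8

From %OS = 100·exp(−πζ/√(1−ζ²)) = 25%, ζ = −ln(0.25)/√(π²+ln²(0.25)) = 0.4037.
Characteristic equation s² + 8.7s + 1.2K_p = 0 gives ζ = 8.7/(2√(1.2K_p)).
Setting ζ = 0.4037: √(1.2K_p) = 8.7/(2·0.4037) = 10.77, so K_p = 116.1/1.2 = 96.8.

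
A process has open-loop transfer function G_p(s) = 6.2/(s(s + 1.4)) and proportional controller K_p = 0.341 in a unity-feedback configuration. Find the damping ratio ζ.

The closed-loop denominator is s(s+1.4) + 0.341·6.2 = s² + 1.4s + 2.114.
So ω_n² = 2.114 ⇒ ω_n = 1.454 rad/s, and ζ = 1.4/(2ω_n) = 0.481.

ζ = 0.481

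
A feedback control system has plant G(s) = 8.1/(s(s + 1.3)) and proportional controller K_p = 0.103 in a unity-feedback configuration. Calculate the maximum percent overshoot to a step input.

4.15%

Closed-loop characteristic equation: s² + 1.3s + 0.8343 = 0, so ω_n = 0.9134 rad/s and ζ = 1.3/(2·0.9134) = 0.7116.
%OS = 100·exp(−πζ/√(1−ζ²)) = 100·exp(−π·0.7116/√0.4936) = 4.15%.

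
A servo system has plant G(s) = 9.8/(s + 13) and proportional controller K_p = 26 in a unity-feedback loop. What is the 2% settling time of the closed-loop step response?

Closed-loop transfer function: T(s) = K_p·G(s)/(1 + K_p·G(s)) = 254.8/(s + 13 + 254.8) = 254.8/(s + 267.8).
Time constant τ = 1/267.8 = 0.003734 s, so the 2% settling time is about 4τ = 0.0149 s.

T_s ≈ 0.0149 s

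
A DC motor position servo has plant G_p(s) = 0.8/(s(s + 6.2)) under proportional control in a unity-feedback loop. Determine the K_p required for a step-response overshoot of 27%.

From %OS = 100·exp(−πζ/√(1−ζ²)) = 27%, ζ = −ln(0.27)/√(π²+ln²(0.27)) = 0.3847.
Characteristic equation s² + 6.2s + 0.8K_p = 0 gives ζ = 6.2/(2√(0.8K_p)).
Setting ζ = 0.3847: √(0.8K_p) = 6.2/(2·0.3847) = 8.058, so K_p = 64.94/0.8 = 81.2.

K_p = 81.2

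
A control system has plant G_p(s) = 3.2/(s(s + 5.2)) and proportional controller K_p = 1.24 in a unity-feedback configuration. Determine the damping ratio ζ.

The closed-loop denominator is s(s+5.2) + 1.24·3.2 = s² + 5.2s + 3.968.
So ω_n² = 3.968 ⇒ ω_n = 1.992 rad/s, and ζ = 5.2/(2ω_n) = 1.31.

ζ = 1.31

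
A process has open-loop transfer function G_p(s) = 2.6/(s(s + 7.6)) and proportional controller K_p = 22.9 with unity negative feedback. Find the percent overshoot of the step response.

The closed-loop denominator s² + 7.6s + 59.54 gives ω_n = √59.54 = 7.716 and ζ = 7.6/(2ω_n) = 0.4925.
%OS = 100·exp(−πζ/√(1−ζ²)) = 100·exp(−π·0.4925/√0.7575) = 16.9%.

16.9%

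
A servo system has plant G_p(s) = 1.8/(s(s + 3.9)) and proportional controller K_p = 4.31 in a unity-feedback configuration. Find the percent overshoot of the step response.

4.59%

Closed-loop characteristic equation: s² + 3.9s + 7.758 = 0, so ω_n = 2.785 rad/s and ζ = 3.9/(2·2.785) = 0.7001.
%OS = 100·exp(−πζ/√(1−ζ²)) = 100·exp(−π·0.7001/√0.5099) = 4.59%.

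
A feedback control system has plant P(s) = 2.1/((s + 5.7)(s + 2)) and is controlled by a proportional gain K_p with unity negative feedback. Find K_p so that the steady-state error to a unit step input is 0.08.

The loop is type 0, so e_ss(step) = 1/(1 + K_pos) with K_pos = K_p·P(0).
P(0) = 0.1842. Require 1/(1 + K_p·0.1842) = 0.08, so 1 + 0.1842·K_p = 12.5.
K_p = (12.5 − 1)/0.1842 = 62.4.

K_p = 62.4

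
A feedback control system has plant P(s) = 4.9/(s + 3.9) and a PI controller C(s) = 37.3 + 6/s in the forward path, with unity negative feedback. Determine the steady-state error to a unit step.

The open loop C(s)P(s) has a pole at the origin (type 1), so the static position error constant is infinite and e_ss = 1/(1+∞) = 0.

0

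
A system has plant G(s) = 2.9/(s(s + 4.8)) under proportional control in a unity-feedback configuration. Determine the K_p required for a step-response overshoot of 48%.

K_p = 38.4

From %OS = 100·exp(−πζ/√(1−ζ²)) = 48%, ζ = −ln(0.48)/√(π²+ln²(0.48)) = 0.2275.
Characteristic equation s² + 4.8s + 2.9K_p = 0 gives ζ = 4.8/(2√(2.9K_p)).
Setting ζ = 0.2275: √(2.9K_p) = 4.8/(2·0.2275) = 10.55, so K_p = 111.3/2.9 = 38.4.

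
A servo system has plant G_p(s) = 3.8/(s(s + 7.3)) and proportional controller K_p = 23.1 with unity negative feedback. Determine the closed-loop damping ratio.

The closed-loop denominator is s(s+7.3) + 23.1·3.8 = s² + 7.3s + 87.78.
Matching s² + 2ζω_n s + ω_n²: ω_n = √87.78 = 9.369 rad/s and 2ζω_n = 7.3, so ζ = 7.3/(2·9.369) = 0.39.

ζ = 0.39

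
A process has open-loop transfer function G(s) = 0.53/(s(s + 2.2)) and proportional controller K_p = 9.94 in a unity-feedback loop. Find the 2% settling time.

T_s ≈ 3.64 s

The closed-loop denominator s² + 2.2s + 5.268 gives ω_n = √5.268 = 2.295 and ζ = 2.2/(2ω_n) = 0.4792.
2% settling time T_s ≈ 4/(ζω_n) = 4/1.1 = 3.64 s.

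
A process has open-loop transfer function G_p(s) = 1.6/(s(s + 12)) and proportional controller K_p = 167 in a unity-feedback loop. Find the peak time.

From 1 + K_pG_p(s) = 0: s² + 12s + 267.2 = 0 ⇒ ω_n = 16.35, ζ = 0.3671.
Damped frequency ω_d = ω_n√(1−ζ²) = 15.21 rad/s, so peak time T_p = π/ω_d = 0.207 s.

T_p = 0.207 s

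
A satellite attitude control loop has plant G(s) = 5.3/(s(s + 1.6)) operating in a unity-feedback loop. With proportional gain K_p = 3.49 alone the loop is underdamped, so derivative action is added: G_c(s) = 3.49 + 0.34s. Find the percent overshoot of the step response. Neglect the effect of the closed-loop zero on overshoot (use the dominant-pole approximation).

25.9%

Forward path: (3.49 + 0.34s)·5.3/(s(s+1.6)). The closed-loop characteristic equation is s² + (1.6 + 5.3·0.34)s + 5.3·3.49 = 0.
That is s² + 3.402s + 18.5 = 0, so ω_n = 4.301 rad/s and ζ = 3.402/(2·4.301) = 0.3955.
%OS = 100·exp(−πζ/√(1−ζ²)) = 25.9%.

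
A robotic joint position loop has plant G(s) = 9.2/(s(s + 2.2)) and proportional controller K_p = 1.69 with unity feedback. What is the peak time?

T_p = 0.83 s

From 1 + K_pG(s) = 0: s² + 2.2s + 15.55 = 0 ⇒ ω_n = 3.943, ζ = 0.279.
Damped frequency ω_d = ω_n√(1−ζ²) = 3.787 rad/s, so peak time T_p = π/ω_d = 0.83 s.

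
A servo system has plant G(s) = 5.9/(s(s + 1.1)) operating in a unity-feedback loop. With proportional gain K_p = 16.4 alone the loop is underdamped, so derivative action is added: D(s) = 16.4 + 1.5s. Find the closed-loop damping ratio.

Forward path: (16.4 + 1.5s)·5.9/(s(s+1.1)). The closed-loop characteristic equation is s² + (1.1 + 5.9·1.5)s + 5.9·16.4 = 0.
That is s² + 9.95s + 96.76 = 0, so ω_n = 9.837 rad/s and ζ = 9.95/(2·9.837) = 0.5058.

ζ = 0.506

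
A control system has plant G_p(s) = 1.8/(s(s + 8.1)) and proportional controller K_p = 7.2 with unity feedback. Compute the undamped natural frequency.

ω_n = 3.6 rad/s

1 + K_p·G_p(s) = 0 gives s² + 8.1s + 12.96 = 0.
Matching s² + 2ζω_n s + ω_n²: ω_n = √12.96 = 3.6 rad/s and 2ζω_n = 8.1, so ζ = 8.1/(2·3.6) = 1.12.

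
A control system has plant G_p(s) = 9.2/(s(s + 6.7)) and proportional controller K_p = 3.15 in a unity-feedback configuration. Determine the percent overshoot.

Closed-loop characteristic equation: s² + 6.7s + 28.98 = 0, so ω_n = 5.383 rad/s and ζ = 6.7/(2·5.383) = 0.6223.
%OS = 100·exp(−πζ/√(1−ζ²)) = 100·exp(−π·0.6223/√0.6128) = 8.23%.

8.23%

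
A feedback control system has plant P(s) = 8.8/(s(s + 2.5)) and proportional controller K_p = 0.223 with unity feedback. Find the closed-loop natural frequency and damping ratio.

1 + K_p·P(s) = 0 gives s² + 2.5s + 1.962 = 0.
Matching s² + 2ζω_n s + ω_n²: ω_n = √1.962 = 1.401 rad/s and 2ζω_n = 2.5, so ζ = 2.5/(2·1.401) = 0.892.

ω_n = 1.4 rad/s, ζ = 0.892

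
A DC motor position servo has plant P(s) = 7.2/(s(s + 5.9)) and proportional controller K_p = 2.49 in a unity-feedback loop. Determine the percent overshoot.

From 1 + K_pP(s) = 0: s² + 5.9s + 17.93 = 0 ⇒ ω_n = 4.234, ζ = 0.6967.
%OS = 100·exp(−πζ/√(1−ζ²)) = 100·exp(−π·0.6967/√0.5146) = 4.73%.

4.73%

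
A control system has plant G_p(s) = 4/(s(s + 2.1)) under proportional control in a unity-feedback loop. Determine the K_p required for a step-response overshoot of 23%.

K_p = 1.54

From %OS = 100·exp(−πζ/√(1−ζ²)) = 23%, ζ = −ln(0.23)/√(π²+ln²(0.23)) = 0.4237.
Characteristic equation s² + 2.1s + 4K_p = 0 gives ζ = 2.1/(2√(4K_p)).
Setting ζ = 0.4237: √(4K_p) = 2.1/(2·0.4237) = 2.478, so K_p = 6.14/4 = 1.54.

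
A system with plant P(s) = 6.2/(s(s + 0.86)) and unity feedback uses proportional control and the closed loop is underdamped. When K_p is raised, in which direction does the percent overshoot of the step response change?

increase

Characteristic equation s² + 0.86s + K_p·6.2 = 0: raising K_p raises ω_n while 2ζω_n = 0.86 is fixed, so ζ falls and overshoot grows.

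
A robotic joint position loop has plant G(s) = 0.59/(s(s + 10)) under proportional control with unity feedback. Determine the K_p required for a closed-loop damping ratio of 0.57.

K_p = 130

Closed-loop characteristic equation: s² + 10s + K_p·0.59 = 0.
So ω_n = √(0.59K_p) and 2ζω_n = 10, giving ζ = 10/(2√(0.59K_p)).
Setting ζ = 0.57: √(0.59K_p) = 10/(2·0.57) = 8.772, so K_p = 76.95/0.59 = 130.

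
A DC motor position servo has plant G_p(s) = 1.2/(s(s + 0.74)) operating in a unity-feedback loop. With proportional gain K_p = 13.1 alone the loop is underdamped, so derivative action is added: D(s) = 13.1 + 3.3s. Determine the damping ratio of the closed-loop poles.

ζ = 0.593

Forward path: (13.1 + 3.3s)·1.2/(s(s+0.74)). The closed-loop characteristic equation is s² + (0.74 + 1.2·3.3)s + 1.2·13.1 = 0.
That is s² + 4.7s + 15.72 = 0, so ω_n = 3.965 rad/s and ζ = 4.7/(2·3.965) = 0.5927.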